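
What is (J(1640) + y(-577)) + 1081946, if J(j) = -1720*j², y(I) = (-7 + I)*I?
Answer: -4624693086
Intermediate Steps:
y(I) = I*(-7 + I)
(J(1640) + y(-577)) + 1081946 = (-1720*1640² - 577*(-7 - 577)) + 1081946 = (-1720*2689600 - 577*(-584)) + 1081946 = (-4626112000 + 336968) + 1081946 = -4625775032 + 1081946 = -4624693086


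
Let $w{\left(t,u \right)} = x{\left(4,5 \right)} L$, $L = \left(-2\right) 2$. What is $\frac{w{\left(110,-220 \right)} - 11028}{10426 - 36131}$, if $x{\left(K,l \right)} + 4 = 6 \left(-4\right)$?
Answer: $\frac{10916}{25705} \approx 0.42466$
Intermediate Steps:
$x{\left(K,l \right)} = -28$ ($x{\left(K,l \right)} = -4 + 6 \left(-4\right) = -4 - 24 = -28$)
$L = -4$
$w{\left(t,u \right)} = 112$ ($w{\left(t,u \right)} = \left(-28\right) \left(-4\right) = 112$)
$\frac{w{\left(110,-220 \right)} - 11028}{10426 - 36131} = \frac{112 - 11028}{10426 - 36131} = - \frac{10916}{-25705} = \left(-10916\right) \left(- \frac{1}{25705}\right) = \frac{10916}{25705}$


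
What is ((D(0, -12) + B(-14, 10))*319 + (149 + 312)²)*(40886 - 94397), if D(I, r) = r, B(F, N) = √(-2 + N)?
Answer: -11167371123 - 34140018*√2 ≈ -1.1216e+10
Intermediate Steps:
((D(0, -12) + B(-14, 10))*319 + (149 + 312)²)*(40886 - 94397) = ((-12 + √(-2 + 10))*319 + (149 + 312)²)*(40886 - 94397) = ((-12 + √8)*319 + 461²)*(-53511) = ((-12 + 2*√2)*319 + 212521)*(-53511) = ((-3828 + 638*√2) + 212521)*(-53511) = (208693 + 638*√2)*(-53511) = -11167371123 - 34140018*√2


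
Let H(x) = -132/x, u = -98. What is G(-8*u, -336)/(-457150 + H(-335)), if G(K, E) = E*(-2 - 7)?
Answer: -72360/10938937 ≈ -0.0066149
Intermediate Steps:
G(K, E) = -9*E (G(K, E) = E*(-9) = -9*E)
G(-8*u, -336)/(-457150 + H(-335)) = (-9*(-336))/(-457150 - 132/(-335)) = 3024/(-457150 - 132*(-1/335)) = 3024/(-457150 + 132/335) = 3024/(-153145118/335) = 3024*(-335/153145118) = -72360/10938937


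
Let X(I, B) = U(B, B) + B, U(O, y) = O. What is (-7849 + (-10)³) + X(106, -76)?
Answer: -9001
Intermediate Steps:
X(I, B) = 2*B (X(I, B) = B + B = 2*B)
(-7849 + (-10)³) + X(106, -76) = (-7849 + (-10)³) + 2*(-76) = (-7849 - 1000) - 152 = -8849 - 152 = -9001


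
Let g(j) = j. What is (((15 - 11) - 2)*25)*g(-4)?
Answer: -200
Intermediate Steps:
(((15 - 11) - 2)*25)*g(-4) = (((15 - 11) - 2)*25)*(-4) = ((4 - 2)*25)*(-4) = (2*25)*(-4) = 50*(-4) = -200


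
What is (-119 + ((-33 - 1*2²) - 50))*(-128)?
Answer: 26368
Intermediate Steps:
(-119 + ((-33 - 1*2²) - 50))*(-128) = (-119 + ((-33 - 1*4) - 50))*(-128) = (-119 + ((-33 - 4) - 50))*(-128) = (-119 + (-37 - 50))*(-128) = (-119 - 87)*(-128) = -206*(-128) = 26368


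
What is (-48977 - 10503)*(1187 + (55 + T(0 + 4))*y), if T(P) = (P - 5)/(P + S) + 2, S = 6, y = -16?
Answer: -16452168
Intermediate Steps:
T(P) = 2 + (-5 + P)/(6 + P) (T(P) = (P - 5)/(P + 6) + 2 = (-5 + P)/(6 + P) + 2 = 2 + (-5 + P)/(6 + P))
(-48977 - 10503)*(1187 + (55 + T(0 + 4))*y) = (-48977 - 10503)*(1187 + (55 + (7 + 3*(0 + 4))/(6 + (0 + 4)))*(-16)) = -59480*(1187 + (55 + (7 + 3*4)/(6 + 4))*(-16)) = -59480*(1187 + (55 + (7 + 12)/10)*(-16)) = -59480*(1187 + (55 + (1/10)*19)*(-16)) = -59480*(1187 + (55 + 19/10)*(-16)) = -59480*(1187 + (569/10)*(-16)) = -59480*(1187 - 4552/5) = -59480*1383/5 = -16452168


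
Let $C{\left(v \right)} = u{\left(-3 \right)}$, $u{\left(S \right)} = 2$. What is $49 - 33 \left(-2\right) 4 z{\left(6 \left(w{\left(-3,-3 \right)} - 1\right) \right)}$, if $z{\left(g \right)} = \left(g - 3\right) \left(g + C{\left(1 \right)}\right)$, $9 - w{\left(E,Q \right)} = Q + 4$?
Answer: $453073$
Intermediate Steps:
$w{\left(E,Q \right)} = 5 - Q$ ($w{\left(E,Q \right)} = 9 - \left(Q + 4\right) = 9 - \left(4 + Q\right) = 5 - Q$)
$C{\left(v \right)} = 2$
$z{\left(g \right)} = \left(-3 + g\right) \left(2 + g\right)$ ($z{\left(g \right)} = \left(g - 3\right) \left(g + 2\right) = \left(-3 + g\right) \left(2 + g\right)$)
$49 - 33 \left(-2\right) 4 z{\left(6 \left(w{\left(-3,-3 \right)} - 1\right) \right)} = 49 - 33 \left(-2\right) 4 \left(-6 + \left(6 \left(\left(5 - -3\right) - 1\right)\right)^{2} - 6 \left(\left(5 - -3\right) - 1\right)\right) = 49 - 33 \left(- 8 \left(-6 + \left(6 \left(\left(5 + 3\right) - 1\right)\right)^{2} - 6 \left(\left(5 + 3\right) - 1\right)\right)\right) = 49 - 33 \left(- 8 \left(-6 + \left(6 \left(8 - 1\right)\right)^{2} - 6 \left(8 - 1\right)\right)\right) = 49 - 33 \left(- 8 \left(-6 + \left(6 \cdot 7\right)^{2} - 6 \cdot 7\right)\right) = 49 - 33 \left(- 8 \left(-6 + 42^{2} - 42\right)\right) = 49 - 33 \left(- 8 \left(-6 + 1764 - 42\right)\right) = 49 - 33 \left(\left(-8\right) 1716\right) = 49 - -453024 = 49 + 453024 = 453073$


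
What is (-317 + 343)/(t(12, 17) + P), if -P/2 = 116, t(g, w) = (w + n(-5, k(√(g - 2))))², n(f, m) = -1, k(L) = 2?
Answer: 13/12 ≈ 1.0833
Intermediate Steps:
t(g, w) = (-1 + w)² (t(g, w) = (w - 1)² = (-1 + w)²)
P = -232 (P = -2*116 = -232)
(-317 + 343)/(t(12, 17) + P) = (-317 + 343)/((-1 + 17)² - 232) = 26/(16² - 232) = 26/(256 - 232) = 26/24 = 26*(1/24) = 13/12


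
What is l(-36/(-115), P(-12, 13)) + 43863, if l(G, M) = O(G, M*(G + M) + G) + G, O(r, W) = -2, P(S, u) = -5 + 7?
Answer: 5044051/115 ≈ 43861.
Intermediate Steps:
P(S, u) = 2
l(G, M) = -2 + G
l(-36/(-115), P(-12, 13)) + 43863 = (-2 - 36/(-115)) + 43863 = (-2 - 36*(-1/115)) + 43863 = (-2 + 36/115) + 43863 = -194/115 + 43863 = 5044051/115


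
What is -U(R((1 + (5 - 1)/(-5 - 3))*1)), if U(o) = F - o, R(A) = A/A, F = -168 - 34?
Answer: 203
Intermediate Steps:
F = -202
R(A) = 1
U(o) = -202 - o
-U(R((1 + (5 - 1)/(-5 - 3))*1)) = -(-202 - 1*1) = -(-202 - 1) = -1*(-203) = 203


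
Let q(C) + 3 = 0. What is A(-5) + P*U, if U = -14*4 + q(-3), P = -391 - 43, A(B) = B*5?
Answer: 25581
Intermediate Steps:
q(C) = -3 (q(C) = -3 + 0 = -3)
A(B) = 5*B
P = -434
U = -59 (U = -14*4 - 3 = -56 - 3 = -59)
A(-5) + P*U = 5*(-5) - 434*(-59) = -25 + 25606 = 25581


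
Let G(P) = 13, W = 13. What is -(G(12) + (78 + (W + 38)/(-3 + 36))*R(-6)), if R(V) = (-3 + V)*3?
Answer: 23482/11 ≈ 2134.7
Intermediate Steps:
R(V) = -9 + 3*V
-(G(12) + (78 + (W + 38)/(-3 + 36))*R(-6)) = -(13 + (78 + (13 + 38)/(-3 + 36))*(-9 + 3*(-6))) = -(13 + (78 + 51/33)*(-9 - 18)) = -(13 + (78 + 51*(1/33))*(-27)) = -(13 + (78 + 17/11)*(-27)) = -(13 + (875/11)*(-27)) = -(13 - 23625/11) = -1*(-23482/11) = 23482/11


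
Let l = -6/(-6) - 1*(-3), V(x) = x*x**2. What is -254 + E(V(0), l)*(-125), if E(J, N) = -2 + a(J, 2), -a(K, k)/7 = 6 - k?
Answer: 3496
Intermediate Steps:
a(K, k) = -42 + 7*k (a(K, k) = -7*(6 - k) = -42 + 7*k)
V(x) = x**3
l = 4 (l = -6*(-1/6) + 3 = 1 + 3 = 4)
E(J, N) = -30 (E(J, N) = -2 + (-42 + 7*2) = -2 + (-42 + 14) = -2 - 28 = -30)
-254 + E(V(0), l)*(-125) = -254 - 30*(-125) = -254 + 3750 = 3496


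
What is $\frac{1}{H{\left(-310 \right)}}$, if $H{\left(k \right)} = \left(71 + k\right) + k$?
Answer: $- \frac{1}{549} \approx -0.0018215$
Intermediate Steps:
$H{\left(k \right)} = 71 + 2 k$
$\frac{1}{H{\left(-310 \right)}} = \frac{1}{71 + 2 \left(-310\right)} = \frac{1}{71 - 620} = \frac{1}{-549} = - \frac{1}{549}$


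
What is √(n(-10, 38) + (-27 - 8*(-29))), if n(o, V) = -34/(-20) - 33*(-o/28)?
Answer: 3*√26530/35 ≈ 13.961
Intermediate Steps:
n(o, V) = 17/10 + 33*o/28 (n(o, V) = -34*(-1/20) - (-33)*o/28 = 17/10 + 33*o/28)
√(n(-10, 38) + (-27 - 8*(-29))) = √((17/10 + (33/28)*(-10)) + (-27 - 8*(-29))) = √((17/10 - 165/14) + (-27 + 232)) = √(-353/35 + 205) = √(6822/35) = 3*√26530/35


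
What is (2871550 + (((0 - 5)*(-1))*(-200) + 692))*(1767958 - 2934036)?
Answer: -3348092128876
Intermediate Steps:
(2871550 + (((0 - 5)*(-1))*(-200) + 692))*(1767958 - 2934036) = (2871550 + (-5*(-1)*(-200) + 692))*(-1166078) = (2871550 + (5*(-200) + 692))*(-1166078) = (2871550 + (-1000 + 692))*(-1166078) = (2871550 - 308)*(-1166078) = 2871242*(-1166078) = -3348092128876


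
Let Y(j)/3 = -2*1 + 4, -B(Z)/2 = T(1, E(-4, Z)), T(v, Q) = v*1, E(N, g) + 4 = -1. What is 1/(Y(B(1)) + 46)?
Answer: 1/52 ≈ 0.019231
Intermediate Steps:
E(N, g) = -5 (E(N, g) = -4 - 1 = -5)
T(v, Q) = v
B(Z) = -2 (B(Z) = -2*1 = -2)
Y(j) = 6 (Y(j) = 3*(-2*1 + 4) = 3*(-2 + 4) = 3*2 = 6)
1/(Y(B(1)) + 46) = 1/(6 + 46) = 1/52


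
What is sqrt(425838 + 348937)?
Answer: 5*sqrt(30991) ≈ 880.21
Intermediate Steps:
sqrt(425838 + 348937) = sqrt(774775) = 5*sqrt(30991)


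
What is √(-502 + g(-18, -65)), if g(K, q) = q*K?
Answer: 2*√167 ≈ 25.846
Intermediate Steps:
g(K, q) = K*q
√(-502 + g(-18, -65)) = √(-502 - 18*(-65)) = √(-502 + 1170) = √668 = 2*√167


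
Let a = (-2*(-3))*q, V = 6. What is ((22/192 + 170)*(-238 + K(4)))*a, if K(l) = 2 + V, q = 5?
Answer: -9390325/8 ≈ -1.1738e+6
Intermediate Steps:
K(l) = 8 (K(l) = 2 + 6 = 8)
a = 30 (a = -2*(-3)*5 = 6*5 = 30)
((22/192 + 170)*(-238 + K(4)))*a = ((22/192 + 170)*(-238 + 8))*30 = ((22*(1/192) + 170)*(-230))*30 = ((11/96 + 170)*(-230))*30 = ((16331/96)*(-230))*30 = -1878065/48*30 = -9390325/8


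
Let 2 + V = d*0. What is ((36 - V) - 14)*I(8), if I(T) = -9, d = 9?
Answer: -216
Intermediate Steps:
V = -2 (V = -2 + 9*0 = -2 + 0 = -2)
((36 - V) - 14)*I(8) = ((36 - 1*(-2)) - 14)*(-9) = ((36 + 2) - 14)*(-9) = (38 - 14)*(-9) = 24*(-9) = -216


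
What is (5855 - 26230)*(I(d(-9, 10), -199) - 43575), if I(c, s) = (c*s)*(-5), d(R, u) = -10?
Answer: 1090571875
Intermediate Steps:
I(c, s) = -5*c*s
(5855 - 26230)*(I(d(-9, 10), -199) - 43575) = (5855 - 26230)*(-5*(-10)*(-199) - 43575) = -20375*(-9950 - 43575) = -20375*(-53525) = 1090571875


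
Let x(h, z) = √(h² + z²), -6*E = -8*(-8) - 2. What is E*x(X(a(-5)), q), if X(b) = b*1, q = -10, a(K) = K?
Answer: -155*√5/3 ≈ -115.53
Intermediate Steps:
X(b) = b
E = -31/3 (E = -(-8*(-8) - 2)/6 = -(64 - 2)/6 = -⅙*62 = -31/3 ≈ -10.333)
E*x(X(a(-5)), q) = -31*√((-5)² + (-10)²)/3 = -31*√(25 + 100)/3 = -155*√5/3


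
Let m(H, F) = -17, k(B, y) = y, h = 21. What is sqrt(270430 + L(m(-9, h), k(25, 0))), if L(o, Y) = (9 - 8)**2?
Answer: 7*sqrt(5519) ≈ 520.03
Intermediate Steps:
L(o, Y) = 1 (L(o, Y) = 1**2 = 1)
sqrt(270430 + L(m(-9, h), k(25, 0))) = sqrt(270430 + 1) = sqrt(270431) = 7*sqrt(5519)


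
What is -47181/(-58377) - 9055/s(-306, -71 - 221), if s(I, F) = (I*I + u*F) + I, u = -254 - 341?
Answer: 804801729/1039383026 ≈ 0.77431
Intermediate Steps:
u = -595
s(I, F) = I + I² - 595*F (s(I, F) = (I*I - 595*F) + I = (I² - 595*F) + I = I + I² - 595*F)
-47181/(-58377) - 9055/s(-306, -71 - 221) = -47181/(-58377) - 9055/(-306 + (-306)² - 595*(-71 - 221)) = -47181*(-1/58377) - 9055/(-306 + 93636 - 595*(-292)) = 15727/19459 - 9055/(-306 + 93636 + 173740) = 15727/19459 - 9055/267070 = 15727/19459 - 9055*1/267070 = 15727/19459 - 1811/53414 = 804801729/1039383026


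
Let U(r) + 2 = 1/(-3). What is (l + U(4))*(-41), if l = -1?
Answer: 410/3 ≈ 136.67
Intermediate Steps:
U(r) = -7/3 (U(r) = -2 + 1/(-3) = -2 - ⅓ = -7/3)
(l + U(4))*(-41) = (-1 - 7/3)*(-41) = -10/3*(-41) = 410/3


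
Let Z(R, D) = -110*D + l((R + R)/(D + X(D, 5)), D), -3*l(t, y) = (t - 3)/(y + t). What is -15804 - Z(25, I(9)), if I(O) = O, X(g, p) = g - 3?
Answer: -1644353/111 ≈ -14814.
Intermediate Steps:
X(g, p) = -3 + g
l(t, y) = -(-3 + t)/(3*(t + y)) (l(t, y) = -(t - 3)/(3*(y + t)) = -(-3 + t)/(3*(t + y)))
Z(R, D) = -110*D + (1 - 2*R/(3*(-3 + 2*D)))/(D + 2*R/(-3 + 2*D)) (Z(R, D) = -110*D + (1 - (R + R)/(3*(D + (-3 + D))))/((R + R)/(D + (-3 + D)) + D) = -110*D + (1 - 2*R/(3*(-3 + 2*D)))/((2*R)/(-3 + 2*D) + D) = -110*D + (1 - 2*R/(3*(-3 + 2*D)))/(2*R/(-3 + 2*D) + D) = -110*D + (1 - 2*R/(3*(-3 + 2*D)))/(D + 2*R/(-3 + 2*D)))
-15804 - Z(25, I(9)) = -15804 - (-9 - 2*25 + 6*9 - 330*9*(2*25 + 9*(-3 + 2*9)))/(3*(2*25 + 9*(-3 + 2*9))) = -15804 - (-9 - 50 + 54 - 330*9*(50 + 9*(-3 + 18)))/(3*(50 + 9*(-3 + 18))) = -15804 - (-9 - 50 + 54 - 330*9*(50 + 9*15))/(3*(50 + 9*15)) = -15804 - (-9 - 50 + 54 - 330*9*(50 + 135))/(3*(50 + 135)) = -15804 - (-9 - 50 + 54 - 330*9*185)/(3*185) = -15804 - (-9 - 50 + 54 - 549450)/(3*185) = -15804 - (-549455)/(3*185) = -15804 - 1*(-109891/111) = -15804 + 109891/111 = -1644353/111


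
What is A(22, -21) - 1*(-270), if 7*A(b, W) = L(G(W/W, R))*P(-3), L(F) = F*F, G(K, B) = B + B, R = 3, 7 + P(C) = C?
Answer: 1530/7 ≈ 218.57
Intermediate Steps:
P(C) = -7 + C
G(K, B) = 2*B
L(F) = F**2
A(b, W) = -360/7 (A(b, W) = ((2*3)**2*(-7 - 3))/7 = (6**2*(-10))/7 = (36*(-10))/7 = (1/7)*(-360) = -360/7)
A(22, -21) - 1*(-270) = -360/7 - 1*(-270) = -360/7 + 270 = 1530/7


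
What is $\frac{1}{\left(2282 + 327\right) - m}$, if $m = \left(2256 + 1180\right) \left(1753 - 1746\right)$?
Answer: $- \frac{1}{21443} \approx -4.6635 \cdot 10^{-5}$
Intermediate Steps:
$m = 24052$ ($m = 3436 \cdot 7 = 24052$)
$\frac{1}{\left(2282 + 327\right) - m} = \frac{1}{\left(2282 + 327\right) - 24052} = \frac{1}{2609 - 24052} = \frac{1}{-21443} = - \frac{1}{21443}$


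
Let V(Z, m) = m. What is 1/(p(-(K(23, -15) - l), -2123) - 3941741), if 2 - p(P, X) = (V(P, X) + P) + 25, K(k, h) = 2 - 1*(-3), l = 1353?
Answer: -1/3940989 ≈ -2.5374e-7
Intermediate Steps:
K(k, h) = 5 (K(k, h) = 2 + 3 = 5)
p(P, X) = -23 - P - X (p(P, X) = 2 - ((X + P) + 25) = 2 - ((P + X) + 25) = 2 - (25 + P + X) = 2 + (-25 - P - X) = -23 - P - X)
1/(p(-(K(23, -15) - l), -2123) - 3941741) = 1/((-23 - (-1)*(5 - 1*1353) - 1*(-2123)) - 3941741) = 1/((-23 - (-1)*(5 - 1353) + 2123) - 3941741) = 1/((-23 - (-1)*(-1348) + 2123) - 3941741) = 1/((-23 - 1*1348 + 2123) - 3941741) = 1/((-23 - 1348 + 2123) - 3941741) = 1/(752 - 3941741) = 1/(-3940989) = -1/3940989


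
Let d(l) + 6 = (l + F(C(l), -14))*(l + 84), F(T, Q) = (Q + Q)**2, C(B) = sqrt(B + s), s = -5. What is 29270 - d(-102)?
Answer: 41552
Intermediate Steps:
C(B) = sqrt(-5 + B) (C(B) = sqrt(B - 5) = sqrt(-5 + B))
F(T, Q) = 4*Q**2 (F(T, Q) = (2*Q)**2 = 4*Q**2)
d(l) = -6 + (84 + l)*(784 + l) (d(l) = -6 + (l + 4*(-14)**2)*(l + 84) = -6 + (l + 4*196)*(84 + l) = -6 + (l + 784)*(84 + l) = -6 + (784 + l)*(84 + l) = -6 + (84 + l)*(784 + l))
29270 - d(-102) = 29270 - (65850 + (-102)**2 + 868*(-102)) = 29270 - (65850 + 10404 - 88536) = 29270 - 1*(-12282) = 29270 + 12282 = 41552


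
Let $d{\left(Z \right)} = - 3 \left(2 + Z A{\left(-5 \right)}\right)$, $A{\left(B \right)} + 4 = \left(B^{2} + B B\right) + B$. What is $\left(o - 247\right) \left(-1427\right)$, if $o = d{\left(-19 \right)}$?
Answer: $-2973868$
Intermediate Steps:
$A{\left(B \right)} = -4 + B + 2 B^{2}$ ($A{\left(B \right)} = -4 + \left(\left(B^{2} + B B\right) + B\right) = -4 + \left(\left(B^{2} + B^{2}\right) + B\right) = -4 + \left(2 B^{2} + B\right) = -4 + \left(B + 2 B^{2}\right) = -4 + B + 2 B^{2}$)
$d{\left(Z \right)} = -6 - 123 Z$ ($d{\left(Z \right)} = - 3 \left(2 + Z \left(-4 - 5 + 2 \left(-5\right)^{2}\right)\right) = - 3 \left(2 + Z \left(-4 - 5 + 2 \cdot 25\right)\right) = - 3 \left(2 + Z \left(-4 - 5 + 50\right)\right) = - 3 \left(2 + Z 41\right) = - 3 \left(2 + 41 Z\right) = -6 - 123 Z$)
$o = 2331$ ($o = -6 - -2337 = -6 + 2337 = 2331$)
$\left(o - 247\right) \left(-1427\right) = \left(2331 - 247\right) \left(-1427\right) = 2084 \left(-1427\right) = -2973868$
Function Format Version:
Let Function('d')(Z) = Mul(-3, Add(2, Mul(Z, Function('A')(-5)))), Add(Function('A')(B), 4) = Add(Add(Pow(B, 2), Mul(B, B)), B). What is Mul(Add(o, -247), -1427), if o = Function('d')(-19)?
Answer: -2973868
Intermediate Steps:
Function('A')(B) = Add(-4, B, Mul(2, Pow(B, 2))) (Function('A')(B) = Add(-4, Add(Add(Pow(B, 2), Mul(B, B)), B)) = Add(-4, Add(Add(Pow(B, 2), Pow(B, 2)), B)) = Add(-4, Add(Mul(2, Pow(B, 2)), B)) = Add(-4, Add(B, Mul(2, Pow(B, 2)))) = Add(-4, B, Mul(2, Pow(B, 2))))
Function('d')(Z) = Add(-6, Mul(-123, Z)) (Function('d')(Z) = Mul(-3, Add(2, Mul(Z, Add(-4, -5, Mul(2, Pow(-5, 2)))))) = Mul(-3, Add(2, Mul(Z, Add(-4, -5, Mul(2, 25))))) = Mul(-3, Add(2, Mul(Z, Add(-4, -5, 50)))) = Mul(-3, Add(2, Mul(Z, 41))) = Mul(-3, Add(2, Mul(41, Z))) = Add(-6, Mul(-123, Z)))
o = 2331 (o = Add(-6, Mul(-123, -19)) = Add(-6, 2337) = 2331)
Mul(Add(o, -247), -1427) = Mul(Add(2331, -247), -1427) = Mul(2084, -1427) = -2973868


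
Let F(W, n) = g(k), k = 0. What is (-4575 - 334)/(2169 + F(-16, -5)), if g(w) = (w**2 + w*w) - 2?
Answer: -4909/2167 ≈ -2.2653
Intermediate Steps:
g(w) = -2 + 2*w**2 (g(w) = (w**2 + w**2) - 2 = 2*w**2 - 2 = -2 + 2*w**2)
F(W, n) = -2 (F(W, n) = -2 + 2*0**2 = -2 + 2*0 = -2 + 0 = -2)
(-4575 - 334)/(2169 + F(-16, -5)) = (-4575 - 334)/(2169 - 2) = -4909/2167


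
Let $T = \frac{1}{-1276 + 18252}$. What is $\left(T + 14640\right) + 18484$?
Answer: $\frac{562313025}{16976} \approx 33124.0$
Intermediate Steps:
$T = \frac{1}{16976} \approx 5.8907 \cdot 10^{-5}$
$\left(T + 14640\right) + 18484 = \left(\frac{1}{16976} + 14640\right) + 18484 = \frac{248528641}{16976} + 18484 = \frac{562313025}{16976}$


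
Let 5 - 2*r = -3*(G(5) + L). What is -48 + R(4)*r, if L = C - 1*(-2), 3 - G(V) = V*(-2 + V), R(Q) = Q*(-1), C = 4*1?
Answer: -22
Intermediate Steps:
C = 4
R(Q) = -Q
G(V) = 3 - V*(-2 + V)
L = 6 (L = 4 - 1*(-2) = 4 + 2 = 6)
r = -13/2 (r = 5/2 - (-3)*((3 - 1*5² + 2*5) + 6)/2 = 5/2 - (-3)*((3 - 1*25 + 10) + 6)/2 = 5/2 - (-3)*((3 - 25 + 10) + 6)/2 = 5/2 - (-3)*(-12 + 6)/2 = 5/2 - (-3)*(-6)/2 = 5/2 - ½*18 = 5/2 - 9 = -13/2 ≈ -6.5000)
-48 + R(4)*r = -48 - 1*4*(-13/2) = -48 - 4*(-13/2) = -48 + 26 = -22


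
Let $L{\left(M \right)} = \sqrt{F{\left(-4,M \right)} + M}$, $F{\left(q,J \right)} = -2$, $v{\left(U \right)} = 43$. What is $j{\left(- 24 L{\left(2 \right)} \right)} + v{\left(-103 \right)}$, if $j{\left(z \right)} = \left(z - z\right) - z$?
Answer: $43$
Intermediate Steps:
$L{\left(M \right)} = \sqrt{-2 + M}$
$j{\left(z \right)} = - z$ ($j{\left(z \right)} = 0 - z = - z$)
$j{\left(- 24 L{\left(2 \right)} \right)} + v{\left(-103 \right)} = - \left(-24\right) \sqrt{-2 + 2} + 43 = - \left(-24\right) \sqrt{0} + 43 = - \left(-24\right) 0 + 43 = \left(-1\right) 0 + 43 = 0 + 43 = 43$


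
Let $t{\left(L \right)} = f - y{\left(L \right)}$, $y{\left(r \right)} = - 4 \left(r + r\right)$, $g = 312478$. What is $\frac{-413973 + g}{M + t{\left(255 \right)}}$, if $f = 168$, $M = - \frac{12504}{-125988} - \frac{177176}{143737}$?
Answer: $- \frac{153165572970685}{3330370839834} \approx -45.991$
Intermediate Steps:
$M = - \frac{1710396870}{1509094763}$ ($M = \left(-12504\right) \left(- \frac{1}{125988}\right) - \frac{177176}{143737} = \frac{1042}{10499} - \frac{177176}{143737} = - \frac{1710396870}{1509094763} \approx -1.1334$)
$y{\left(r \right)} = - 8 r$ ($y{\left(r \right)} = - 4 \cdot 2 r = - 8 r$)
$t{\left(L \right)} = 168 + 8 L$ ($t{\left(L \right)} = 168 - - 8 L = 168 + 8 L$)
$\frac{-413973 + g}{M + t{\left(255 \right)}} = \frac{-413973 + 312478}{- \frac{1710396870}{1509094763} + \left(168 + 8 \cdot 255\right)} = - \frac{101495}{- \frac{1710396870}{1509094763} + \left(168 + 2040\right)} = - \frac{101495}{- \frac{1710396870}{1509094763} + 2208} = - \frac{101495}{\frac{3330370839834}{1509094763}} = \left(-101495\right) \frac{1509094763}{3330370839834} = - \frac{153165572970685}{3330370839834}$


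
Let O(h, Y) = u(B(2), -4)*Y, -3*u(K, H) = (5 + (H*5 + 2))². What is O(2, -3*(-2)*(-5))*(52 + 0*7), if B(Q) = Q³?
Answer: 87880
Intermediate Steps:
u(K, H) = -(7 + 5*H)²/3 (u(K, H) = -(5 + (H*5 + 2))²/3 = -(5 + (5*H + 2))²/3 = -(5 + (2 + 5*H))²/3 = -(7 + 5*H)²/3)
O(h, Y) = -169*Y/3 (O(h, Y) = (-(7 + 5*(-4))²/3)*Y = (-(7 - 20)²/3)*Y = (-⅓*(-13)²)*Y = (-⅓*169)*Y = -169*Y/3)
O(2, -3*(-2)*(-5))*(52 + 0*7) = (-169*(-3*(-2))*(-5)/3)*(52 + 0*7) = (-338*(-5))*(52 + 0) = -169/3*(-30)*52 = 1690*52 = 87880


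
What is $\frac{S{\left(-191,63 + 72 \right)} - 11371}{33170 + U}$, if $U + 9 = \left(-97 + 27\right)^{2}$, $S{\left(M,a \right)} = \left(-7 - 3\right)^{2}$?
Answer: $- \frac{3757}{12687} \approx -0.29613$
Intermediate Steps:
$S{\left(M,a \right)} = 100$ ($S{\left(M,a \right)} = \left(-10\right)^{2} = 100$)
$U = 4891$ ($U = -9 + \left(-97 + 27\right)^{2} = -9 + \left(-70\right)^{2} = -9 + 4900 = 4891$)
$\frac{S{\left(-191,63 + 72 \right)} - 11371}{33170 + U} = \frac{100 - 11371}{33170 + 4891} = - \frac{11271}{38061} = \left(-11271\right) \frac{1}{38061} = - \frac{3757}{12687}$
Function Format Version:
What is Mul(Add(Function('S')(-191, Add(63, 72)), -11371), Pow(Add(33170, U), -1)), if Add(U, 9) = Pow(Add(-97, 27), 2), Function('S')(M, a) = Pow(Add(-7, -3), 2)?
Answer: Rational(-3757, 12687) ≈ -0.29613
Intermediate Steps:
Function('S')(M, a) = 100 (Function('S')(M, a) = Pow(-10, 2) = 100)
U = 4891 (U = Add(-9, Pow(Add(-97, 27), 2)) = Add(-9, Pow(-70, 2)) = Add(-9, 4900) = 4891)
Mul(Add(Function('S')(-191, Add(63, 72)), -11371), Pow(Add(33170, U), -1)) = Mul(Add(100, -11371), Pow(Add(33170, 4891), -1)) = Mul(-11271, Pow(38061, -1)) = Mul(-11271, Rational(1, 38061)) = Rational(-3757, 12687)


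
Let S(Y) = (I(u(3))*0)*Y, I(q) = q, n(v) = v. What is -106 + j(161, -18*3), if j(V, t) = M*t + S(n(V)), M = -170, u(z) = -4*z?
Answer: 9074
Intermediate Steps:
S(Y) = 0 (S(Y) = (-4*3*0)*Y = (-12*0)*Y = 0*Y = 0)
j(V, t) = -170*t (j(V, t) = -170*t + 0 = -170*t)
-106 + j(161, -18*3) = -106 - (-3060)*3 = -106 - 170*(-54) = -106 + 9180 = 9074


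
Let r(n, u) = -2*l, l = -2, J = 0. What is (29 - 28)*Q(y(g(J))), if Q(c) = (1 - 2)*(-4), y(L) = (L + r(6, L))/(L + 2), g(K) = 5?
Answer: 4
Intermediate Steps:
r(n, u) = 4 (r(n, u) = -2*(-2) = 4)
y(L) = (4 + L)/(2 + L) (y(L) = (L + 4)/(L + 2) = (4 + L)/(2 + L))
Q(c) = 4 (Q(c) = -1*(-4) = 4)
(29 - 28)*Q(y(g(J))) = (29 - 28)*4 = 1*4 = 4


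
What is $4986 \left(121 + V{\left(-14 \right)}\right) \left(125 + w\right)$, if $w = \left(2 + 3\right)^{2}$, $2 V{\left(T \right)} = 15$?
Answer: $96105150$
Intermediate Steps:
$V{\left(T \right)} = \frac{15}{2}$ ($V{\left(T \right)} = \frac{1}{2} \cdot 15 = \frac{15}{2}$)
$w = 25$ ($w = 5^{2} = 25$)
$4986 \left(121 + V{\left(-14 \right)}\right) \left(125 + w\right) = 4986 \left(121 + \frac{15}{2}\right) \left(125 + 25\right) = 4986 \cdot \frac{257}{2} \cdot 150 = 4986 \cdot 19275 = 96105150$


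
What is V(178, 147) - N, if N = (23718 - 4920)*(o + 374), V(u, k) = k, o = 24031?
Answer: -458765043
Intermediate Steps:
N = 458765190 (N = (23718 - 4920)*(24031 + 374) = 18798*24405 = 458765190)
V(178, 147) - N = 147 - 1*458765190 = 147 - 458765190 = -458765043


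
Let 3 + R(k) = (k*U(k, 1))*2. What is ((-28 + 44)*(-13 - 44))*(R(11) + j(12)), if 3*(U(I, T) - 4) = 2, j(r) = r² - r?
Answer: -211280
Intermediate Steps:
U(I, T) = 14/3 (U(I, T) = 4 + (⅓)*2 = 4 + ⅔ = 14/3)
R(k) = -3 + 28*k/3 (R(k) = -3 + (k*(14/3))*2 = -3 + (14*k/3)*2 = -3 + 28*k/3)
((-28 + 44)*(-13 - 44))*(R(11) + j(12)) = ((-28 + 44)*(-13 - 44))*((-3 + (28/3)*11) + 12*(-1 + 12)) = (16*(-57))*((-3 + 308/3) + 12*11) = -912*(299/3 + 132) = -912*695/3 = -211280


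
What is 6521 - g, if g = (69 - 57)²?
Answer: 6377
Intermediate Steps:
g = 144 (g = 12² = 144)
6521 - g = 6521 - 1*144 = 6521 - 144 = 6377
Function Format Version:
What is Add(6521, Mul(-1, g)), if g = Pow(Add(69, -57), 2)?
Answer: 6377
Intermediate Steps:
g = 144 (g = Pow(12, 2) = 144)
Add(6521, Mul(-1, g)) = Add(6521, Mul(-1, 144)) = Add(6521, -144) = 6377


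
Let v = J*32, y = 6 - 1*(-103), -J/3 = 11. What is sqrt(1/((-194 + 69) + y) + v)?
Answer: I*sqrt(16897)/4 ≈ 32.497*I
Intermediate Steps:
J = -33 (J = -3*11 = -33)
y = 109 (y = 6 + 103 = 109)
v = -1056 (v = -33*32 = -1056)
sqrt(1/((-194 + 69) + y) + v) = sqrt(1/((-194 + 69) + 109) - 1056) = sqrt(1/(-125 + 109) - 1056) = sqrt(1/(-16) - 1056) = sqrt(-1/16 - 1056) = sqrt(-16897/16) = I*sqrt(16897)/4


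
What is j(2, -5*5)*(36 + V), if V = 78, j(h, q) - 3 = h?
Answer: 570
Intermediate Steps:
j(h, q) = 3 + h
j(2, -5*5)*(36 + V) = (3 + 2)*(36 + 78) = 5*114 = 570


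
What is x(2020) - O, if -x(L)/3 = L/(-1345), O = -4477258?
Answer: 1204383614/269 ≈ 4.4773e+6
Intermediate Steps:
x(L) = 3*L/1345 (x(L) = -3*L/(-1345) = -3*L*(-1)/1345 = -(-3)*L/1345 = 3*L/1345)
x(2020) - O = (3/1345)*2020 - 1*(-4477258) = 1212/269 + 4477258 = 1204383614/269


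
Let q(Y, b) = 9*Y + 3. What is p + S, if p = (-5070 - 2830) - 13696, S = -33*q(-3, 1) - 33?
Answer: -20837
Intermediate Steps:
q(Y, b) = 3 + 9*Y
S = 759 (S = -33*(3 + 9*(-3)) - 33 = -33*(3 - 27) - 33 = -33*(-24) - 33 = 792 - 33 = 759)
p = -21596 (p = -7900 - 13696 = -21596)
p + S = -21596 + 759 = -20837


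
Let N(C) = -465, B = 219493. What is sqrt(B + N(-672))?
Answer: 2*sqrt(54757) ≈ 468.00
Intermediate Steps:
sqrt(B + N(-672)) = sqrt(219493 - 465) = sqrt(219028) = 2*sqrt(54757)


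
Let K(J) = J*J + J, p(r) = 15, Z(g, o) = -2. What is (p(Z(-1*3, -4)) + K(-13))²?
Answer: 29241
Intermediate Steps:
K(J) = J + J² (K(J) = J² + J = J + J²)
(p(Z(-1*3, -4)) + K(-13))² = (15 - 13*(1 - 13))² = (15 - 13*(-12))² = (15 + 156)² = 171² = 29241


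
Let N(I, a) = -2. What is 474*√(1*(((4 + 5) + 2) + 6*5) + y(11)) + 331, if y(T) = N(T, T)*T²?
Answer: 331 + 474*I*√201 ≈ 331.0 + 6720.1*I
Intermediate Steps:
y(T) = -2*T²
474*√(1*(((4 + 5) + 2) + 6*5) + y(11)) + 331 = 474*√(1*(((4 + 5) + 2) + 6*5) - 2*11²) + 331 = 474*√(1*((9 + 2) + 30) - 2*121) + 331 = 474*√(1*(11 + 30) - 242) + 331 = 474*√(1*41 - 242) + 331 = 474*√(41 - 242) + 331 = 474*√(-201) + 331 = 474*(I*√201) + 331 = 474*I*√201 + 331 = 331 + 474*I*√201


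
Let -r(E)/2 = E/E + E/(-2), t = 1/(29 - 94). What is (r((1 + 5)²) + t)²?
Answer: 4879681/4225 ≈ 1155.0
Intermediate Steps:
t = -1/65 (t = 1/(-65) = -1/65 ≈ -0.015385)
r(E) = -2 + E (r(E) = -2*(E/E + E/(-2)) = -2*(1 + E*(-½)) = -2*(1 - E/2) = -2 + E)
(r((1 + 5)²) + t)² = ((-2 + (1 + 5)²) - 1/65)² = ((-2 + 6²) - 1/65)² = ((-2 + 36) - 1/65)² = (34 - 1/65)² = (2209/65)² = 4879681/4225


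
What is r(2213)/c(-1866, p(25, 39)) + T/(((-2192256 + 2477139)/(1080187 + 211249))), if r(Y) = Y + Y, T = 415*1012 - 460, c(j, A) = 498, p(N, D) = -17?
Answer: 44968218298453/23645289 ≈ 1.9018e+6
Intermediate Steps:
T = 419520 (T = 419980 - 460 = 419520)
r(Y) = 2*Y
r(2213)/c(-1866, p(25, 39)) + T/(((-2192256 + 2477139)/(1080187 + 211249))) = (2*2213)/498 + 419520/(((-2192256 + 2477139)/(1080187 + 211249))) = 4426*(1/498) + 419520/((284883/1291436)) = 2213/249 + 419520/((284883*(1/1291436))) = 2213/249 + 419520/(284883/1291436) = 2213/249 + 419520*(1291436/284883) = 2213/249 + 180594410240/94961 = 44968218298453/23645289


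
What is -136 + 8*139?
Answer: 976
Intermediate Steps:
-136 + 8*139 = -136 + 1112 = 976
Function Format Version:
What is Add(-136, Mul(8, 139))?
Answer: 976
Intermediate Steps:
Add(-136, Mul(8, 139)) = Add(-136, 1112) = 976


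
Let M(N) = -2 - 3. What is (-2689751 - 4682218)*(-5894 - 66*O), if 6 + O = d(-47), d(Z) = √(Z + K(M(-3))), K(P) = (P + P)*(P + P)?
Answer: 40531085562 + 486549954*√53 ≈ 4.4073e+10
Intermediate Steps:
M(N) = -5
K(P) = 4*P² (K(P) = (2*P)*(2*P) = 4*P²)
d(Z) = √(100 + Z) (d(Z) = √(Z + 4*(-5)²) = √(Z + 4*25) = √(Z + 100) = √(100 + Z))
O = -6 + √53 (O = -6 + √(100 - 47) = -6 + √53 ≈ 1.2801)
(-2689751 - 4682218)*(-5894 - 66*O) = (-2689751 - 4682218)*(-5894 - 66*(-6 + √53)) = -7371969*(-5894 + (396 - 66*√53)) = -7371969*(-5498 - 66*√53) = 40531085562 + 486549954*√53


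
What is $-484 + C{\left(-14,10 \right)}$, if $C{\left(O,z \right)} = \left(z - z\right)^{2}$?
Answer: $-484$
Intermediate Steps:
$C{\left(O,z \right)} = 0$ ($C{\left(O,z \right)} = 0^{2} = 0$)
$-484 + C{\left(-14,10 \right)} = -484 + 0 = -484$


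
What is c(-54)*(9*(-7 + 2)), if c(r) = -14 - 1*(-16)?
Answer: -90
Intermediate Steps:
c(r) = 2 (c(r) = -14 + 16 = 2)
c(-54)*(9*(-7 + 2)) = 2*(9*(-7 + 2)) = 2*(9*(-5)) = 2*(-45) = -90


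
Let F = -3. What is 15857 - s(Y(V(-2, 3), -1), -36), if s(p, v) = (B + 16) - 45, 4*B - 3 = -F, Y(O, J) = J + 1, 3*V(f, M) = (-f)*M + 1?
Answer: 31769/2 ≈ 15885.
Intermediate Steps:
V(f, M) = ⅓ - M*f/3 (V(f, M) = ((-f)*M + 1)/3 = (-M*f + 1)/3 = (1 - M*f)/3 = ⅓ - M*f/3)
Y(O, J) = 1 + J
B = 3/2 (B = ¾ + (-1*(-3))/4 = ¾ + (¼)*3 = ¾ + ¾ = 3/2 ≈ 1.5000)
s(p, v) = -55/2 (s(p, v) = (3/2 + 16) - 45 = 35/2 - 45 = -55/2)
15857 - s(Y(V(-2, 3), -1), -36) = 15857 - 1*(-55/2) = 15857 + 55/2 = 31769/2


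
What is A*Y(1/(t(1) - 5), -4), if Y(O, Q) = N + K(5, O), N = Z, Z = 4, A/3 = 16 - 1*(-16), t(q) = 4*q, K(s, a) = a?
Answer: 288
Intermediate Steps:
A = 96 (A = 3*(16 - 1*(-16)) = 3*(16 + 16) = 3*32 = 96)
N = 4
Y(O, Q) = 4 + O
A*Y(1/(t(1) - 5), -4) = 96*(4 + 1/(4*1 - 5)) = 96*(4 + 1/(4 - 5)) = 96*(4 + 1/(-1)) = 96*(4 - 1) = 96*3 = 288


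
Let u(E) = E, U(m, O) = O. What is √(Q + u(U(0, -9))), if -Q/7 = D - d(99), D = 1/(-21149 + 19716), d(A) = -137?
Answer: I*√1987767321/1433 ≈ 31.113*I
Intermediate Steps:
D = -1/1433 (D = 1/(-1433) = -1/1433 ≈ -0.00069784)
Q = -1374240/1433 (Q = -7*(-1/1433 - 1*(-137)) = -7*(-1/1433 + 137) = -7*196320/1433 = -1374240/1433 ≈ -959.00)
√(Q + u(U(0, -9))) = √(-1374240/1433 - 9) = √(-1387137/1433) = I*√1987767321/1433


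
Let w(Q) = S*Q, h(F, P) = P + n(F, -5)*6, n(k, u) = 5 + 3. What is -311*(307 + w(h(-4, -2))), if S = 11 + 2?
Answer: -281455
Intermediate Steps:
n(k, u) = 8
h(F, P) = 48 + P (h(F, P) = P + 8*6 = P + 48 = 48 + P)
S = 13
w(Q) = 13*Q
-311*(307 + w(h(-4, -2))) = -311*(307 + 13*(48 - 2)) = -311*(307 + 13*46) = -311*(307 + 598) = -311*905 = -281455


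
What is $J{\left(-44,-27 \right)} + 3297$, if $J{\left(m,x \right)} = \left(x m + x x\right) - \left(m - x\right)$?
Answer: $5231$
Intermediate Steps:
$J{\left(m,x \right)} = x + x^{2} - m + m x$ ($J{\left(m,x \right)} = \left(m x + x^{2}\right) - \left(m - x\right) = \left(x^{2} + m x\right) - \left(m - x\right) = x + x^{2} - m + m x$)
$J{\left(-44,-27 \right)} + 3297 = \left(-27 + \left(-27\right)^{2} - -44 - -1188\right) + 3297 = \left(-27 + 729 + 44 + 1188\right) + 3297 = 1934 + 3297 = 5231$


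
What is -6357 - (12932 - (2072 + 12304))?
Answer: -4913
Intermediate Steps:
-6357 - (12932 - (2072 + 12304)) = -6357 - (12932 - 1*14376) = -6357 - (12932 - 14376) = -6357 - 1*(-1444) = -6357 + 1444 = -4913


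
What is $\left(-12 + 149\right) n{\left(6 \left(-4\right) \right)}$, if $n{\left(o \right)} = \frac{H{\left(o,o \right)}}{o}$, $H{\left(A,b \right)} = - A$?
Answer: $-137$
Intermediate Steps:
$n{\left(o \right)} = -1$ ($n{\left(o \right)} = \frac{\left(-1\right) o}{o} = -1$)
$\left(-12 + 149\right) n{\left(6 \left(-4\right) \right)} = \left(-12 + 149\right) \left(-1\right) = 137 \left(-1\right) = -137$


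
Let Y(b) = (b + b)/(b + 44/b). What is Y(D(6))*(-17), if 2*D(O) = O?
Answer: -306/53 ≈ -5.7736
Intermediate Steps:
D(O) = O/2
Y(b) = 2*b/(b + 44/b) (Y(b) = (2*b)/(b + 44/b) = 2*b/(b + 44/b))
Y(D(6))*(-17) = (2*((½)*6)²/(44 + ((½)*6)²))*(-17) = (2*3²/(44 + 3²))*(-17) = (2*9/(44 + 9))*(-17) = (2*9/53)*(-17) = (2*9*(1/53))*(-17) = (18/53)*(-17) = -306/53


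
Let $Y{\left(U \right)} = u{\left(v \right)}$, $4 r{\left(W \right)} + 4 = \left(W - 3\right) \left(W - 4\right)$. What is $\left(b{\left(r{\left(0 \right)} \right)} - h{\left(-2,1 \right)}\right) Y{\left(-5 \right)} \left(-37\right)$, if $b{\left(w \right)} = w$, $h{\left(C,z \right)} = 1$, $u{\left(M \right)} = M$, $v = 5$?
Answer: $-185$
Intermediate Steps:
$r{\left(W \right)} = -1 + \frac{\left(-4 + W\right) \left(-3 + W\right)}{4}$ ($r{\left(W \right)} = -1 + \frac{\left(W - 3\right) \left(W - 4\right)}{4} = -1 + \frac{\left(-3 + W\right) \left(-4 + W\right)}{4} = -1 + \frac{\left(-4 + W\right) \left(-3 + W\right)}{4}$)
$Y{\left(U \right)} = 5$
$\left(b{\left(r{\left(0 \right)} \right)} - h{\left(-2,1 \right)}\right) Y{\left(-5 \right)} \left(-37\right) = \left(\left(2 - 0 + \frac{0^{2}}{4}\right) - 1\right) 5 \left(-37\right) = \left(\left(2 + 0 + \frac{1}{4} \cdot 0\right) - 1\right) 5 \left(-37\right) = \left(\left(2 + 0 + 0\right) - 1\right) 5 \left(-37\right) = \left(2 - 1\right) 5 \left(-37\right) = 1 \cdot 5 \left(-37\right) = 5 \left(-37\right) = -185$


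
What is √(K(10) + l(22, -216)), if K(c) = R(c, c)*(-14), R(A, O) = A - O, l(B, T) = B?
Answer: √22 ≈ 4.6904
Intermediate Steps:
K(c) = 0 (K(c) = (c - c)*(-14) = 0*(-14) = 0)
√(K(10) + l(22, -216)) = √(0 + 22) = √22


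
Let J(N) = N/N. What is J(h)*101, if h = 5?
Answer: 101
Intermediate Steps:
J(N) = 1
J(h)*101 = 1*101 = 101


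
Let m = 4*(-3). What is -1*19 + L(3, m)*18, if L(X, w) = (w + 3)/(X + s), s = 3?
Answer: -46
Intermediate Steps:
m = -12
L(X, w) = (3 + w)/(3 + X) (L(X, w) = (w + 3)/(X + 3) = (3 + w)/(3 + X))
-1*19 + L(3, m)*18 = -1*19 + ((3 - 12)/(3 + 3))*18 = -19 + (-9/6)*18 = -19 + ((1/6)*(-9))*18 = -19 - 3/2*18 = -19 - 27 = -46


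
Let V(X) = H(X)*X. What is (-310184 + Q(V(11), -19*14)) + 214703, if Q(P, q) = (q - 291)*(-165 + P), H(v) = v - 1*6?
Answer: -34211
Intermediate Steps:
H(v) = -6 + v (H(v) = v - 6 = -6 + v)
V(X) = X*(-6 + X) (V(X) = (-6 + X)*X = X*(-6 + X))
Q(P, q) = (-291 + q)*(-165 + P)
(-310184 + Q(V(11), -19*14)) + 214703 = (-310184 + (48015 - 3201*(-6 + 11) - (-3135)*14 + (11*(-6 + 11))*(-19*14))) + 214703 = (-310184 + (48015 - 3201*5 - 165*(-266) + (11*5)*(-266))) + 214703 = (-310184 + (48015 - 291*55 + 43890 + 55*(-266))) + 214703 = (-310184 + (48015 - 16005 + 43890 - 14630)) + 214703 = (-310184 + 61270) + 214703 = -248914 + 214703 = -34211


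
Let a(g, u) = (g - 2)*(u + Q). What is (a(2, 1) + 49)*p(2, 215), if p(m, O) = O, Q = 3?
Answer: 10535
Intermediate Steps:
a(g, u) = (-2 + g)*(3 + u) (a(g, u) = (g - 2)*(u + 3) = (-2 + g)*(3 + u))
(a(2, 1) + 49)*p(2, 215) = ((-6 - 2*1 + 3*2 + 2*1) + 49)*215 = ((-6 - 2 + 6 + 2) + 49)*215 = (0 + 49)*215 = 49*215 = 10535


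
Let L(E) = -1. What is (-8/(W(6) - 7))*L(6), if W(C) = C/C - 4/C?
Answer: -6/5 ≈ -1.2000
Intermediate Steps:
W(C) = 1 - 4/C
(-8/(W(6) - 7))*L(6) = (-8/((-4 + 6)/6 - 7))*(-1) = (-8/((1/6)*2 - 7))*(-1) = (-8/(1/3 - 7))*(-1) = (-8/(-20/3))*(-1) = -3/20*(-8)*(-1) = (6/5)*(-1) = -6/5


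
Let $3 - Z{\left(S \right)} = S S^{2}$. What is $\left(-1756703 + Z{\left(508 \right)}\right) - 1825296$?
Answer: $-134678508$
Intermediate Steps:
$Z{\left(S \right)} = 3 - S^{3}$ ($Z{\left(S \right)} = 3 - S S^{2} = 3 - S^{3}$)
$\left(-1756703 + Z{\left(508 \right)}\right) - 1825296 = \left(-1756703 + \left(3 - 508^{3}\right)\right) - 1825296 = \left(-1756703 + \left(3 - 131096512\right)\right) - 1825296 = \left(-1756703 - 131096509\right) - 1825296 = -132853212 - 1825296 = -134678508$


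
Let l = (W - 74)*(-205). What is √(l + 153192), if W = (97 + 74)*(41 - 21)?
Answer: I*√532738 ≈ 729.89*I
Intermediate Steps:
W = 3420 (W = 171*20 = 3420)
l = -685930 (l = (3420 - 74)*(-205) = 3346*(-205) = -685930)
√(l + 153192) = √(-685930 + 153192) = √(-532738) = I*√532738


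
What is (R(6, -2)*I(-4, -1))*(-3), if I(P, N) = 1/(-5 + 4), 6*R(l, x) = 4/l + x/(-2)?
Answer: ⅚ ≈ 0.83333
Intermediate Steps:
R(l, x) = -x/12 + 2/(3*l) (R(l, x) = (4/l + x/(-2))/6 = (4/l + x*(-½))/6 = (4/l - x/2)/6 = -x/12 + 2/(3*l))
I(P, N) = -1 (I(P, N) = 1/(-1) = -1)
(R(6, -2)*I(-4, -1))*(-3) = (((1/12)*(8 - 1*6*(-2))/6)*(-1))*(-3) = (((1/12)*(⅙)*(8 + 12))*(-1))*(-3) = (((1/12)*(⅙)*20)*(-1))*(-3) = ((5/18)*(-1))*(-3) = -5/18*(-3) = ⅚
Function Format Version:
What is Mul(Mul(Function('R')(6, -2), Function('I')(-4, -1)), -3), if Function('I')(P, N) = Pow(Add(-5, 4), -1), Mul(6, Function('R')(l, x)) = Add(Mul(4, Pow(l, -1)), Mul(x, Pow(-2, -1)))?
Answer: Rational(5, 6) ≈ 0.83333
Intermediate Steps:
Function('R')(l, x) = Add(Mul(Rational(-1, 12), x), Mul(Rational(2, 3), Pow(l, -1))) (Function('R')(l, x) = Mul(Rational(1, 6), Add(Mul(4, Pow(l, -1)), Mul(x, Pow(-2, -1)))) = Mul(Rational(1, 6), Add(Mul(4, Pow(l, -1)), Mul(x, Rational(-1, 2)))) = Mul(Rational(1, 6), Add(Mul(4, Pow(l, -1)), Mul(Rational(-1, 2), x))) = Add(Mul(Rational(-1, 12), x), Mul(Rational(2, 3), Pow(l, -1))))
Function('I')(P, N) = -1 (Function('I')(P, N) = Pow(-1, -1) = -1)
Mul(Mul(Function('R')(6, -2), Function('I')(-4, -1)), -3) = Mul(Mul(Mul(Rational(1, 12), Pow(6, -1), Add(8, Mul(-1, 6, -2))), -1), -3) = Mul(Mul(Mul(Rational(1, 12), Rational(1, 6), Add(8, 12)), -1), -3) = Mul(Mul(Mul(Rational(1, 12), Rational(1, 6), 20), -1), -3) = Mul(Mul(Rational(5, 18), -1), -3) = Mul(Rational(-5, 18), -3) = Rational(5, 6)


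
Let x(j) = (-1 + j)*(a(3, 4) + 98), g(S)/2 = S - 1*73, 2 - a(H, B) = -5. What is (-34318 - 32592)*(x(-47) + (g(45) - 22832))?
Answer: 1868662480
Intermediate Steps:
a(H, B) = 7 (a(H, B) = 2 - 1*(-5) = 2 + 5 = 7)
g(S) = -146 + 2*S (g(S) = 2*(S - 1*73) = 2*(S - 73) = 2*(-73 + S) = -146 + 2*S)
x(j) = -105 + 105*j (x(j) = (-1 + j)*(7 + 98) = (-1 + j)*105 = -105 + 105*j)
(-34318 - 32592)*(x(-47) + (g(45) - 22832)) = (-34318 - 32592)*((-105 + 105*(-47)) + ((-146 + 2*45) - 22832)) = -66910*((-105 - 4935) + ((-146 + 90) - 22832)) = -66910*(-5040 + (-56 - 22832)) = -66910*(-5040 - 22888) = -66910*(-27928) = 1868662480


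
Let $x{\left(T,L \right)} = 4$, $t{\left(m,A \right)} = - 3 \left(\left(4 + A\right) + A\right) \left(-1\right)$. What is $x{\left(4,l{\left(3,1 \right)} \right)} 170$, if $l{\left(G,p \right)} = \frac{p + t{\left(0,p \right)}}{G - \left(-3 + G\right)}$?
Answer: $680$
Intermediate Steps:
$t{\left(m,A \right)} = 12 + 6 A$ ($t{\left(m,A \right)} = - 3 \left(4 + 2 A\right) \left(-1\right) = \left(-12 - 6 A\right) \left(-1\right) = 12 + 6 A$)
$l{\left(G,p \right)} = 4 + \frac{7 p}{3}$ ($l{\left(G,p \right)} = \frac{p + \left(12 + 6 p\right)}{G - \left(-3 + G\right)} = \frac{12 + 7 p}{3} = \left(12 + 7 p\right) \frac{1}{3} = 4 + \frac{7 p}{3}$)
$x{\left(4,l{\left(3,1 \right)} \right)} 170 = 4 \cdot 170 = 680$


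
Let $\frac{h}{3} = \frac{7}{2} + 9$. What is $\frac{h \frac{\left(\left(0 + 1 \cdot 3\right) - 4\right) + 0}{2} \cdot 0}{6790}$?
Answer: $0$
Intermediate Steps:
$h = \frac{75}{2}$ ($h = 3 \left(\frac{7}{2} + 9\right) = 3 \cdot \frac{25}{2} = \frac{75}{2} \approx 37.5$)
$\frac{h \frac{\left(\left(0 + 1 \cdot 3\right) - 4\right) + 0}{2} \cdot 0}{6790} = \frac{\frac{75 \frac{\left(\left(0 + 1 \cdot 3\right) - 4\right) + 0}{2}}{2} \cdot 0}{6790} = \frac{75 \left(\left(\left(0 + 3\right) - 4\right) + 0\right) \frac{1}{2}}{2} \cdot 0 \cdot \frac{1}{6790} = \frac{75 \left(\left(3 - 4\right) + 0\right) \frac{1}{2}}{2} \cdot 0 \cdot \frac{1}{6790} = \frac{75 \left(-1 + 0\right) \frac{1}{2}}{2} \cdot 0 \cdot \frac{1}{6790} = \frac{75 \left(\left(-1\right) \frac{1}{2}\right)}{2} \cdot 0 \cdot \frac{1}{6790} = \frac{75}{2} \left(- \frac{1}{2}\right) 0 \cdot \frac{1}{6790} = \left(- \frac{75}{4}\right) 0 \cdot \frac{1}{6790} = 0 \cdot \frac{1}{6790} = 0$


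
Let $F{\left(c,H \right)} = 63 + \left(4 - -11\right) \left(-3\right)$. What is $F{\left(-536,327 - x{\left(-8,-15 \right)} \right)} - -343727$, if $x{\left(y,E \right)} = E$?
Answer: $343745$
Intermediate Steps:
$F{\left(c,H \right)} = 18$ ($F{\left(c,H \right)} = 63 + \left(4 + 11\right) \left(-3\right) = 63 + 15 \left(-3\right) = 63 - 45 = 18$)
$F{\left(-536,327 - x{\left(-8,-15 \right)} \right)} - -343727 = 18 - -343727 = 18 + 343727 = 343745$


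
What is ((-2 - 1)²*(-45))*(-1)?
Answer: 405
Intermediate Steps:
((-2 - 1)²*(-45))*(-1) = ((-3)²*(-45))*(-1) = (9*(-45))*(-1) = -405*(-1) = 405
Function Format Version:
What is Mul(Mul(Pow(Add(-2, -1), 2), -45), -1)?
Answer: 405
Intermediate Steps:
Mul(Mul(Pow(Add(-2, -1), 2), -45), -1) = Mul(Mul(Pow(-3, 2), -45), -1) = Mul(Mul(9, -45), -1) = Mul(-405, -1) = 405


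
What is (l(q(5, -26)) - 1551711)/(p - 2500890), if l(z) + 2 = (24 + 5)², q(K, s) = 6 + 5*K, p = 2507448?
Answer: -775436/3279 ≈ -236.49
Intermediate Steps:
l(z) = 839 (l(z) = -2 + (24 + 5)² = -2 + 29² = -2 + 841 = 839)
(l(q(5, -26)) - 1551711)/(p - 2500890) = (839 - 1551711)/(2507448 - 2500890) = -1550872/6558 = -1550872*1/6558 = -775436/3279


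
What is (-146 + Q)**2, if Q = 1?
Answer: 21025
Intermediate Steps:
(-146 + Q)**2 = (-146 + 1)**2 = (-145)**2 = 21025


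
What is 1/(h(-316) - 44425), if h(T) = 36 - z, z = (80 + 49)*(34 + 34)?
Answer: -1/53161 ≈ -1.8811e-5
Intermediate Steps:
z = 8772 (z = 129*68 = 8772)
h(T) = -8736 (h(T) = 36 - 1*8772 = 36 - 8772 = -8736)
1/(h(-316) - 44425) = 1/(-8736 - 44425) = 1/(-53161) = -1/53161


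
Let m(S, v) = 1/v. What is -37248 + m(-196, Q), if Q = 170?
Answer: -6332159/170 ≈ -37248.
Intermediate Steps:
-37248 + m(-196, Q) = -37248 + 1/170 = -6332159/170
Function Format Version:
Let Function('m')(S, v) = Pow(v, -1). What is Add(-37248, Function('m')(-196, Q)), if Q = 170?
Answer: Rational(-6332159, 170) ≈ -37248.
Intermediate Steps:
Add(-37248, Function('m')(-196, Q)) = Add(-37248, Pow(170, -1)) = Add(-37248, Rational(1, 170)) = Rational(-6332159, 170)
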